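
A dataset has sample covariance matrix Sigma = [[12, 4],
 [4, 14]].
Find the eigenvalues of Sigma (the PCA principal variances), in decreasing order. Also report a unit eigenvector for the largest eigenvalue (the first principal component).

Step 1 — characteristic polynomial of 2×2 Sigma:
  det(Sigma - λI) = λ² - trace · λ + det = 0.
  trace = 12 + 14 = 26, det = 12·14 - (4)² = 152.
Step 2 — discriminant:
  Δ = trace² - 4·det = 676 - 608 = 68.
Step 3 — eigenvalues:
  λ = (trace ± √Δ)/2 = (26 ± 8.2462)/2,
  λ_1 = 17.1231,  λ_2 = 8.8769.

Step 4 — unit eigenvector for λ_1: solve (Sigma - λ_1 I)v = 0. First row:
  (12 - 17.1231)·v_x + (4)·v_y = 0, i.e. (-5.1231)·v_x + (4)·v_y = 0,
  so v ∝ (b, λ_1 - a) = (4, 5.1231) = u.
  ||u|| = √((4)² + (5.1231)²) = √(42.2462) ≈ 6.4997,
  v_1 = u/||u|| ≈ (0.6154, 0.7882) (||v_1|| = 1).

λ_1 = 17.1231,  λ_2 = 8.8769;  v_1 ≈ (0.6154, 0.7882)


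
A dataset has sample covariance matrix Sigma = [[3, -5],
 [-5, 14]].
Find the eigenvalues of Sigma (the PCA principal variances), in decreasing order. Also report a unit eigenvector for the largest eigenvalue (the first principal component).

Step 1 — characteristic polynomial of 2×2 Sigma:
  det(Sigma - λI) = λ² - trace · λ + det = 0.
  trace = 3 + 14 = 17, det = 3·14 - (-5)² = 17.
Step 2 — discriminant:
  Δ = trace² - 4·det = 289 - 68 = 221.
Step 3 — eigenvalues:
  λ = (trace ± √Δ)/2 = (17 ± 14.8661)/2,
  λ_1 = 15.933,  λ_2 = 1.067.

Step 4 — unit eigenvector for λ_1: solve (Sigma - λ_1 I)v = 0. First row:
  (3 - 15.933)·v_x + (-5)·v_y = 0, i.e. (-12.933)·v_x + (-5)·v_y = 0,
  so v ∝ (b, λ_1 - a) = (-5, 12.933); multiply by -1 so the first entry is positive: u = (5, -12.933).
  ||u|| = √((5)² + (-12.933)²) = √(192.2634) ≈ 13.8659,
  v_1 = u/||u|| ≈ (0.3606, -0.9327) (||v_1|| = 1).

λ_1 = 15.933,  λ_2 = 1.067;  v_1 ≈ (0.3606, -0.9327)


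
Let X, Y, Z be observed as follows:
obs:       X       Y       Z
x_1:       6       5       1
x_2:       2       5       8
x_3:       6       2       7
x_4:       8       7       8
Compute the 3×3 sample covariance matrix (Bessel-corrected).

Step 1 — column means:
  mean(X) = (6 + 2 + 6 + 8) / 4 = 22/4 = 5.5
  mean(Y) = (5 + 5 + 2 + 7) / 4 = 19/4 = 4.75
  mean(Z) = (1 + 8 + 7 + 8) / 4 = 24/4 = 6

Step 2 — sample covariance S[i,j] = (1/(n-1)) · Σ_k (x_{k,i} - mean_i) · (x_{k,j} - mean_j), with n-1 = 3.
  S[X,X] = ((0.5)·(0.5) + (-3.5)·(-3.5) + (0.5)·(0.5) + (2.5)·(2.5)) / 3 = 19/3 = 6.3333
  S[X,Y] = ((0.5)·(0.25) + (-3.5)·(0.25) + (0.5)·(-2.75) + (2.5)·(2.25)) / 3 = 3.5/3 = 1.1667
  S[X,Z] = ((0.5)·(-5) + (-3.5)·(2) + (0.5)·(1) + (2.5)·(2)) / 3 = -4/3 = -1.3333
  S[Y,Y] = ((0.25)·(0.25) + (0.25)·(0.25) + (-2.75)·(-2.75) + (2.25)·(2.25)) / 3 = 12.75/3 = 4.25
  S[Y,Z] = ((0.25)·(-5) + (0.25)·(2) + (-2.75)·(1) + (2.25)·(2)) / 3 = 1/3 = 0.3333
  S[Z,Z] = ((-5)·(-5) + (2)·(2) + (1)·(1) + (2)·(2)) / 3 = 34/3 = 11.3333

S is symmetric (S[j,i] = S[i,j]). Assembling:

S = [[6.3333, 1.1667, -1.3333],
 [1.1667, 4.25, 0.3333],
 [-1.3333, 0.3333, 11.3333]]


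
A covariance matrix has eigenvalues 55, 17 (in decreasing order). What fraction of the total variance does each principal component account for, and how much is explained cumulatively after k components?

Step 1 — total variance = trace(Sigma) = Σ λ_i = 55 + 17 = 72.

Step 2 — fraction explained by component i = λ_i / Σ λ:
  PC1: 55/72 = 0.7639
  PC2: 17/72 = 0.2361

Step 3 — cumulative fraction after k components = (λ_1 + ... + λ_k) / Σ λ:
  k = 1: 55/72 = 0.7639
  k = 2: (55 + 17)/72 = 72/72 = 1

Summary (fraction, with percent):

explained: PC1 0.7639 (76.39%), PC2 0.2361 (23.61%);  cumulative: 0.7639, 1


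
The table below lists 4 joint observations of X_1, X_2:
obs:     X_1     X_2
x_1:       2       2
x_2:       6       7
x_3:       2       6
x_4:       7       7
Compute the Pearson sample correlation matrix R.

Step 1 — column means:
  mean(X_1) = (2 + 6 + 2 + 7) / 4 = 17/4 = 4.25
  mean(X_2) = (2 + 7 + 6 + 7) / 4 = 22/4 = 5.5

Step 2 — sample variances and covariances s[i,j] = (1/(n-1)) · Σ_k (x_{k,i} - mean_i) · (x_{k,j} - mean_j), with n-1 = 3:
  s[X_1,X_1] = ((-2.25)·(-2.25) + (1.75)·(1.75) + (-2.25)·(-2.25) + (2.75)·(2.75)) / 3 = 20.75/3 = 6.9167
  s[X_1,X_2] = ((-2.25)·(-3.5) + (1.75)·(1.5) + (-2.25)·(0.5) + (2.75)·(1.5)) / 3 = 13.5/3 = 4.5
  s[X_2,X_2] = ((-3.5)·(-3.5) + (1.5)·(1.5) + (0.5)·(0.5) + (1.5)·(1.5)) / 3 = 17/3 = 5.6667
  Sample standard deviations s_i = √(s[i,i]):
  s(X_1) = √(6.9167) = 2.63
  s(X_2) = √(5.6667) = 2.3805

Step 3 — r_{ij} = s_{ij} / (s_i · s_j):
  r[X_1,X_1] = 1 (diagonal).
  r[X_1,X_2] = 4.5 / (2.63 · 2.3805) = 4.5 / 6.2605 = 0.7188
  r[X_2,X_2] = 1 (diagonal).

R is symmetric with unit diagonal. Assembling:

R = [[1, 0.7188],
 [0.7188, 1]]


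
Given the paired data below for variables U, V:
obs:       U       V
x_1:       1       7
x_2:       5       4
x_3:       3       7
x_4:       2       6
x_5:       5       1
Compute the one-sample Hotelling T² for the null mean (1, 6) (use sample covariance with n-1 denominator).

Step 1 — sample mean vector:
  mean(U) = (1 + 5 + 3 + 2 + 5) / 5 = 16/5 = 3.2
  mean(V) = (7 + 4 + 7 + 6 + 1) / 5 = 25/5 = 5
  x̄ = (3.2, 5),  deviation x̄ - mu_0 = (3.2, 5) - (1, 6) = (2.2, -1).

Step 2 — sample covariance matrix, S[i,j] = (1/(n-1)) · Σ_k (x_{k,i} - mean_i) · (x_{k,j} - mean_j), divisor n-1 = 4:
  S[U,U] = ((-2.2)·(-2.2) + (1.8)·(1.8) + (-0.2)·(-0.2) + (-1.2)·(-1.2) + (1.8)·(1.8)) / 4 = 12.8/4 = 3.2
  S[U,V] = ((-2.2)·(2) + (1.8)·(-1) + (-0.2)·(2) + (-1.2)·(1) + (1.8)·(-4)) / 4 = -15/4 = -3.75
  S[V,V] = ((2)·(2) + (-1)·(-1) + (2)·(2) + (1)·(1) + (-4)·(-4)) / 4 = 26/4 = 6.5
  S = [[3.2, -3.75],
 [-3.75, 6.5]].

Step 3 — invert S. det(S) = 3.2·6.5 - (-3.75)² = 6.7375.
  S^{-1} = (1/det) · [[d, -b], [-b, a]] = [[0.9647, 0.5566],
 [0.5566, 0.475]].

Step 4 — quadratic form (x̄ - mu_0)^T · S^{-1} · (x̄ - mu_0):
  S^{-1} · (x̄ - mu_0) = (1.5659, 0.7495),
  (x̄ - mu_0)^T · [...] = (2.2)·(1.5659) + (-1)·(0.7495) = 2.6954.

Step 5 — scale by n: T² = 5 · 2.6954 = 13.4768.

T² ≈ 13.4768


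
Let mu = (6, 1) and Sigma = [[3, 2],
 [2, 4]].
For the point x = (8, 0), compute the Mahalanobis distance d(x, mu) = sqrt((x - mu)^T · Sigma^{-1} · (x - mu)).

Step 1 — centre the observation: (x - mu) = (2, -1).

Step 2 — invert Sigma. det(Sigma) = 3·4 - (2)² = 8.
  Sigma^{-1} = (1/det) · [[d, -b], [-b, a]] = [[0.5, -0.25],
 [-0.25, 0.375]].

Step 3 — form the quadratic (x - mu)^T · Sigma^{-1} · (x - mu):
  Sigma^{-1} · (x - mu) = (1.25, -0.875).
  (x - mu)^T · [Sigma^{-1} · (x - mu)] = (2)·(1.25) + (-1)·(-0.875) = 3.375.

Step 4 — take square root: d = √(3.375) ≈ 1.8371.

d(x, mu) = √(3.375) ≈ 1.8371


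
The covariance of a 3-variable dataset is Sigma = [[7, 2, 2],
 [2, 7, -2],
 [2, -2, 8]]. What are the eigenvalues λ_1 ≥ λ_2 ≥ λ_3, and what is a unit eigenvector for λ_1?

Step 1 — characteristic polynomial p(λ) = det(λI - Sigma) = λ³ - tr·λ² + c_1·λ - det, where tr = trace, c_1 = sum of the principal 2×2 minors, det = det(Sigma):
  tr = 7 + 7 + 8 = 22,
  c_1 = (7·7 - (2)²) + (7·8 - (2)²) + (7·8 - (-2)²) = 45 + 52 + 52 = 149,
  det = 7·(7·8 - (-2)²) - (2)·((2)·8 - (-2)·(2)) + (2)·((2)·(-2) - 7·(2)) = 7·(52) - (2)·(20) + (2)·(-18) = 288.
  So p(λ) = λ³ - 22λ² + 149λ - 288.
Step 2 — look for an integer root (rational root theorem: any rational root is an integer divisor of 288). Testing λ = 9:
  p(9) = 729 - 1782 + 1341 - 288 = 0  ✓
  Dividing out (λ - 9): p(λ) = (λ - 9)(λ² - 13λ + 32).
Step 3 — remaining eigenvalues from the quadratic λ² - 13λ + 32 = 0:
  Δ = 13² - 4·32 = 169 - 128 = 41,  λ = (13 ± √41)/2 = (13 ± 6.4031)/2 ≈ 9.7016 or 3.2984.
  Sorted: λ_1 = 9.7016,  λ_2 = 9,  λ_3 = 3.2984  (check: sum = 22 = tr ✓).

Step 4 — unit eigenvector for λ_1 ≈ 9.7016: v spans the null space of (Sigma - λ_1 I), whose rows are
  r_1 = (-2.7016, 2, 2),  r_2 = (2, -2.7016, -2),  r_3 = (2, -2, -1.7016).
  v is orthogonal to every row, so take v ∝ r_1 × r_2 = ((2)·(-2) - (2)·(-2.7016), (2)·(2) - (-2.7016)·(-2), (-2.7016)·(-2.7016) - (2)·(2)) ≈ (1.4031, -1.4031, 3.2984).
  Let u = (1.4031, -1.4031, 3.2984).
  ||u|| = √((1.4031)² + (-1.4031)² + (3.2984)²) = √(14.8172) ≈ 3.8493,  v_1 = u/||u|| ≈ (0.3645, -0.3645, 0.8569) (||v_1|| = 1).

λ_1 = 9.7016,  λ_2 = 9,  λ_3 = 3.2984;  v_1 ≈ (0.3645, -0.3645, 0.8569)


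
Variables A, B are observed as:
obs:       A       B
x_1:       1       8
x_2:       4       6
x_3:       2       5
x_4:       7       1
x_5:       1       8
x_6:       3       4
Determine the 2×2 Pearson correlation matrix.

Step 1 — column means:
  mean(A) = (1 + 4 + 2 + 7 + 1 + 3) / 6 = 18/6 = 3
  mean(B) = (8 + 6 + 5 + 1 + 8 + 4) / 6 = 32/6 = 5.3333

Step 2 — sample variances and covariances s[i,j] = (1/(n-1)) · Σ_k (x_{k,i} - mean_i) · (x_{k,j} - mean_j), with n-1 = 5:
  s[A,A] = ((-2)·(-2) + (1)·(1) + (-1)·(-1) + (4)·(4) + (-2)·(-2) + (0)·(0)) / 5 = 26/5 = 5.2
  s[A,B] = ((-2)·(2.6667) + (1)·(0.6667) + (-1)·(-0.3333) + (4)·(-4.3333) + (-2)·(2.6667) + (0)·(-1.3333)) / 5 = -27/5 = -5.4
  s[B,B] = ((2.6667)·(2.6667) + (0.6667)·(0.6667) + (-0.3333)·(-0.3333) + (-4.3333)·(-4.3333) + (2.6667)·(2.6667) + (-1.3333)·(-1.3333)) / 5 = 35.3333/5 = 7.0667
  Sample standard deviations s_i = √(s[i,i]):
  s(A) = √(5.2) = 2.2804
  s(B) = √(7.0667) = 2.6583

Step 3 — r_{ij} = s_{ij} / (s_i · s_j):
  r[A,A] = 1 (diagonal).
  r[A,B] = -5.4 / (2.2804 · 2.6583) = -5.4 / 6.0619 = -0.8908
  r[B,B] = 1 (diagonal).

R is symmetric with unit diagonal. Assembling:

R = [[1, -0.8908],
 [-0.8908, 1]]


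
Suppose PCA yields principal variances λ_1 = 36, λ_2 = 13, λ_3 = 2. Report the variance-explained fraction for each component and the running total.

Step 1 — total variance = trace(Sigma) = Σ λ_i = 36 + 13 + 2 = 51.

Step 2 — fraction explained by component i = λ_i / Σ λ:
  PC1: 36/51 = 0.7059
  PC2: 13/51 = 0.2549
  PC3: 2/51 = 0.0392

Step 3 — cumulative fraction after k components = (λ_1 + ... + λ_k) / Σ λ:
  k = 1: 36/51 = 0.7059
  k = 2: (36 + 13)/51 = 49/51 = 0.9608
  k = 3: (36 + 13 + 2)/51 = 51/51 = 1

Summary (fraction, with percent):

explained: PC1 0.7059 (70.59%), PC2 0.2549 (25.49%), PC3 0.0392 (3.92%);  cumulative: 0.7059, 0.9608, 1


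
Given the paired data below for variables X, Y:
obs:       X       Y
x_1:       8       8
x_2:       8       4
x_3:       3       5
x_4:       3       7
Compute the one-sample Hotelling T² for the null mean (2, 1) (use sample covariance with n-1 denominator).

Step 1 — sample mean vector:
  mean(X) = (8 + 8 + 3 + 3) / 4 = 22/4 = 5.5
  mean(Y) = (8 + 4 + 5 + 7) / 4 = 24/4 = 6
  x̄ = (5.5, 6),  deviation x̄ - mu_0 = (5.5, 6) - (2, 1) = (3.5, 5).

Step 2 — sample covariance matrix, S[i,j] = (1/(n-1)) · Σ_k (x_{k,i} - mean_i) · (x_{k,j} - mean_j), divisor n-1 = 3:
  S[X,X] = ((2.5)·(2.5) + (2.5)·(2.5) + (-2.5)·(-2.5) + (-2.5)·(-2.5)) / 3 = 25/3 = 8.3333
  S[X,Y] = ((2.5)·(2) + (2.5)·(-2) + (-2.5)·(-1) + (-2.5)·(1)) / 3 = 0/3 = 0
  S[Y,Y] = ((2)·(2) + (-2)·(-2) + (-1)·(-1) + (1)·(1)) / 3 = 10/3 = 3.3333
  S = [[8.3333, 0],
 [0, 3.3333]].

Step 3 — invert S. det(S) = 8.3333·3.3333 - (0)² = 27.7778.
  S^{-1} = (1/det) · [[d, -b], [-b, a]] = [[0.12, 0],
 [0, 0.3]].

Step 4 — quadratic form (x̄ - mu_0)^T · S^{-1} · (x̄ - mu_0):
  S^{-1} · (x̄ - mu_0) = (0.42, 1.5),
  (x̄ - mu_0)^T · [...] = (3.5)·(0.42) + (5)·(1.5) = 8.97.

Step 5 — scale by n: T² = 4 · 8.97 = 35.88.

T² ≈ 35.88


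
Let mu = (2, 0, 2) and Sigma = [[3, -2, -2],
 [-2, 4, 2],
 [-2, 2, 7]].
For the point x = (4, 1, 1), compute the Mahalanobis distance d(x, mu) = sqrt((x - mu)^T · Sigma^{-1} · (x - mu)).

Step 1 — centre the observation: (x - mu) = (2, 1, -1).

Step 2 — invert Sigma (cofactor / det for 3×3, or solve directly):
  Sigma^{-1} = [[0.5455, 0.2273, 0.0909],
 [0.2273, 0.3864, -0.0455],
 [0.0909, -0.0455, 0.1818]].

Step 3 — form the quadratic (x - mu)^T · Sigma^{-1} · (x - mu):
  Sigma^{-1} · (x - mu) = (1.2273, 0.8864, -0.0455).
  (x - mu)^T · [Sigma^{-1} · (x - mu)] = (2)·(1.2273) + (1)·(0.8864) + (-1)·(-0.0455) = 3.3864.

Step 4 — take square root: d = √(3.3864) ≈ 1.8402.

d(x, mu) = √(3.3864) ≈ 1.8402


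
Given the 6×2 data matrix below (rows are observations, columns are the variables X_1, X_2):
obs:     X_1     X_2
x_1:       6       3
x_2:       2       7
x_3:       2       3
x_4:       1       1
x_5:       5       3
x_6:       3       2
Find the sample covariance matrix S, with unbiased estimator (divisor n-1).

Step 1 — column means:
  mean(X_1) = (6 + 2 + 2 + 1 + 5 + 3) / 6 = 19/6 = 3.1667
  mean(X_2) = (3 + 7 + 3 + 1 + 3 + 2) / 6 = 19/6 = 3.1667

Step 2 — sample covariance S[i,j] = (1/(n-1)) · Σ_k (x_{k,i} - mean_i) · (x_{k,j} - mean_j), with n-1 = 5.
  S[X_1,X_1] = ((2.8333)·(2.8333) + (-1.1667)·(-1.1667) + (-1.1667)·(-1.1667) + (-2.1667)·(-2.1667) + (1.8333)·(1.8333) + (-0.1667)·(-0.1667)) / 5 = 18.8333/5 = 3.7667
  S[X_1,X_2] = ((2.8333)·(-0.1667) + (-1.1667)·(3.8333) + (-1.1667)·(-0.1667) + (-2.1667)·(-2.1667) + (1.8333)·(-0.1667) + (-0.1667)·(-1.1667)) / 5 = -0.1667/5 = -0.0333
  S[X_2,X_2] = ((-0.1667)·(-0.1667) + (3.8333)·(3.8333) + (-0.1667)·(-0.1667) + (-2.1667)·(-2.1667) + (-0.1667)·(-0.1667) + (-1.1667)·(-1.1667)) / 5 = 20.8333/5 = 4.1667

S is symmetric (S[j,i] = S[i,j]). Assembling:

S = [[3.7667, -0.0333],
 [-0.0333, 4.1667]]


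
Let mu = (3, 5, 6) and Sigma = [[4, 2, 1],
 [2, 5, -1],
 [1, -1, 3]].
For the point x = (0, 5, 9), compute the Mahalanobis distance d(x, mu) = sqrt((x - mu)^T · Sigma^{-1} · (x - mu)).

Step 1 — centre the observation: (x - mu) = (-3, 0, 3).

Step 2 — invert Sigma (cofactor / det for 3×3, or solve directly):
  Sigma^{-1} = [[0.4, -0.2, -0.2],
 [-0.2, 0.3143, 0.1714],
 [-0.2, 0.1714, 0.4571]].

Step 3 — form the quadratic (x - mu)^T · Sigma^{-1} · (x - mu):
  Sigma^{-1} · (x - mu) = (-1.8, 1.1143, 1.9714).
  (x - mu)^T · [Sigma^{-1} · (x - mu)] = (-3)·(-1.8) + (0)·(1.1143) + (3)·(1.9714) = 11.3143.

Step 4 — take square root: d = √(11.3143) ≈ 3.3637.

d(x, mu) = √(11.3143) ≈ 3.3637


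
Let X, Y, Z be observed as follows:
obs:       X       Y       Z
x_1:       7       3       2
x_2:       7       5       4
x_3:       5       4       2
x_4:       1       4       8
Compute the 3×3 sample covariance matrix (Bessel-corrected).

Step 1 — column means:
  mean(X) = (7 + 7 + 5 + 1) / 4 = 20/4 = 5
  mean(Y) = (3 + 5 + 4 + 4) / 4 = 16/4 = 4
  mean(Z) = (2 + 4 + 2 + 8) / 4 = 16/4 = 4

Step 2 — sample covariance S[i,j] = (1/(n-1)) · Σ_k (x_{k,i} - mean_i) · (x_{k,j} - mean_j), with n-1 = 3.
  S[X,X] = ((2)·(2) + (2)·(2) + (0)·(0) + (-4)·(-4)) / 3 = 24/3 = 8
  S[X,Y] = ((2)·(-1) + (2)·(1) + (0)·(0) + (-4)·(0)) / 3 = 0/3 = 0
  S[X,Z] = ((2)·(-2) + (2)·(0) + (0)·(-2) + (-4)·(4)) / 3 = -20/3 = -6.6667
  S[Y,Y] = ((-1)·(-1) + (1)·(1) + (0)·(0) + (0)·(0)) / 3 = 2/3 = 0.6667
  S[Y,Z] = ((-1)·(-2) + (1)·(0) + (0)·(-2) + (0)·(4)) / 3 = 2/3 = 0.6667
  S[Z,Z] = ((-2)·(-2) + (0)·(0) + (-2)·(-2) + (4)·(4)) / 3 = 24/3 = 8

S is symmetric (S[j,i] = S[i,j]). Assembling:

S = [[8, 0, -6.6667],
 [0, 0.6667, 0.6667],
 [-6.6667, 0.6667, 8]]


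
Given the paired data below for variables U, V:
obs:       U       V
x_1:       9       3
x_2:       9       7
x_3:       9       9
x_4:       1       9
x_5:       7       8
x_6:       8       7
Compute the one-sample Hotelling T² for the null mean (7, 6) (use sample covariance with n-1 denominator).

Step 1 — sample mean vector:
  mean(U) = (9 + 9 + 9 + 1 + 7 + 8) / 6 = 43/6 = 7.1667
  mean(V) = (3 + 7 + 9 + 9 + 8 + 7) / 6 = 43/6 = 7.1667
  x̄ = (7.1667, 7.1667),  deviation x̄ - mu_0 = (7.1667, 7.1667) - (7, 6) = (0.1667, 1.1667).

Step 2 — sample covariance matrix, S[i,j] = (1/(n-1)) · Σ_k (x_{k,i} - mean_i) · (x_{k,j} - mean_j), divisor n-1 = 5:
  S[U,U] = ((1.8333)·(1.8333) + (1.8333)·(1.8333) + (1.8333)·(1.8333) + (-6.1667)·(-6.1667) + (-0.1667)·(-0.1667) + (0.8333)·(0.8333)) / 5 = 48.8333/5 = 9.7667
  S[U,V] = ((1.8333)·(-4.1667) + (1.8333)·(-0.1667) + (1.8333)·(1.8333) + (-6.1667)·(1.8333) + (-0.1667)·(0.8333) + (0.8333)·(-0.1667)) / 5 = -16.1667/5 = -3.2333
  S[V,V] = ((-4.1667)·(-4.1667) + (-0.1667)·(-0.1667) + (1.8333)·(1.8333) + (1.8333)·(1.8333) + (0.8333)·(0.8333) + (-0.1667)·(-0.1667)) / 5 = 24.8333/5 = 4.9667
  S = [[9.7667, -3.2333],
 [-3.2333, 4.9667]].

Step 3 — invert S. det(S) = 9.7667·4.9667 - (-3.2333)² = 38.0533.
  S^{-1} = (1/det) · [[d, -b], [-b, a]] = [[0.1305, 0.085],
 [0.085, 0.2567]].

Step 4 — quadratic form (x̄ - mu_0)^T · S^{-1} · (x̄ - mu_0):
  S^{-1} · (x̄ - mu_0) = (0.1209, 0.3136),
  (x̄ - mu_0)^T · [...] = (0.1667)·(0.1209) + (1.1667)·(0.3136) = 0.386.

Step 5 — scale by n: T² = 6 · 0.386 = 2.316.

T² ≈ 2.316


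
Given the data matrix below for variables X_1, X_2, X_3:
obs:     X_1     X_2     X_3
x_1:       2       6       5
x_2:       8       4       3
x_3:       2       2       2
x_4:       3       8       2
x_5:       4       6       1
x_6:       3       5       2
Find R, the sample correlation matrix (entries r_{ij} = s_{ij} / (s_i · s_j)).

Step 1 — column means:
  mean(X_1) = (2 + 8 + 2 + 3 + 4 + 3) / 6 = 22/6 = 3.6667
  mean(X_2) = (6 + 4 + 2 + 8 + 6 + 5) / 6 = 31/6 = 5.1667
  mean(X_3) = (5 + 3 + 2 + 2 + 1 + 2) / 6 = 15/6 = 2.5

Step 2 — sample variances and covariances s[i,j] = (1/(n-1)) · Σ_k (x_{k,i} - mean_i) · (x_{k,j} - mean_j), with n-1 = 5:
  s[X_1,X_1] = ((-1.6667)·(-1.6667) + (4.3333)·(4.3333) + (-1.6667)·(-1.6667) + (-0.6667)·(-0.6667) + (0.3333)·(0.3333) + (-0.6667)·(-0.6667)) / 5 = 25.3333/5 = 5.0667
  s[X_1,X_2] = ((-1.6667)·(0.8333) + (4.3333)·(-1.1667) + (-1.6667)·(-3.1667) + (-0.6667)·(2.8333) + (0.3333)·(0.8333) + (-0.6667)·(-0.1667)) / 5 = -2.6667/5 = -0.5333
  s[X_1,X_3] = ((-1.6667)·(2.5) + (4.3333)·(0.5) + (-1.6667)·(-0.5) + (-0.6667)·(-0.5) + (0.3333)·(-1.5) + (-0.6667)·(-0.5)) / 5 = -1/5 = -0.2
  s[X_2,X_2] = ((0.8333)·(0.8333) + (-1.1667)·(-1.1667) + (-3.1667)·(-3.1667) + (2.8333)·(2.8333) + (0.8333)·(0.8333) + (-0.1667)·(-0.1667)) / 5 = 20.8333/5 = 4.1667
  s[X_2,X_3] = ((0.8333)·(2.5) + (-1.1667)·(0.5) + (-3.1667)·(-0.5) + (2.8333)·(-0.5) + (0.8333)·(-1.5) + (-0.1667)·(-0.5)) / 5 = 0.5/5 = 0.1
  s[X_3,X_3] = ((2.5)·(2.5) + (0.5)·(0.5) + (-0.5)·(-0.5) + (-0.5)·(-0.5) + (-1.5)·(-1.5) + (-0.5)·(-0.5)) / 5 = 9.5/5 = 1.9
  Sample standard deviations s_i = √(s[i,i]):
  s(X_1) = √(5.0667) = 2.2509
  s(X_2) = √(4.1667) = 2.0412
  s(X_3) = √(1.9) = 1.3784

Step 3 — r_{ij} = s_{ij} / (s_i · s_j):
  r[X_1,X_1] = 1 (diagonal).
  r[X_1,X_2] = -0.5333 / (2.2509 · 2.0412) = -0.5333 / 4.5947 = -0.1161
  r[X_1,X_3] = -0.2 / (2.2509 · 1.3784) = -0.2 / 3.1027 = -0.0645
  r[X_2,X_2] = 1 (diagonal).
  r[X_2,X_3] = 0.1 / (2.0412 · 1.3784) = 0.1 / 2.8137 = 0.0355
  r[X_3,X_3] = 1 (diagonal).

R is symmetric with unit diagonal. Assembling:

R = [[1, -0.1161, -0.0645],
 [-0.1161, 1, 0.0355],
 [-0.0645, 0.0355, 1]]


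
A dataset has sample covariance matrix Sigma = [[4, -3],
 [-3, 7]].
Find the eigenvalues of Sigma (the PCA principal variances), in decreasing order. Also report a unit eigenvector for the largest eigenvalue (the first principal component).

Step 1 — characteristic polynomial of 2×2 Sigma:
  det(Sigma - λI) = λ² - trace · λ + det = 0.
  trace = 4 + 7 = 11, det = 4·7 - (-3)² = 19.
Step 2 — discriminant:
  Δ = trace² - 4·det = 121 - 76 = 45.
Step 3 — eigenvalues:
  λ = (trace ± √Δ)/2 = (11 ± 6.7082)/2,
  λ_1 = 8.8541,  λ_2 = 2.1459.

Step 4 — unit eigenvector for λ_1: solve (Sigma - λ_1 I)v = 0. First row:
  (4 - 8.8541)·v_x + (-3)·v_y = 0, i.e. (-4.8541)·v_x + (-3)·v_y = 0,
  so v ∝ (b, λ_1 - a) = (-3, 4.8541); multiply by -1 so the first entry is positive: u = (3, -4.8541).
  ||u|| = √((3)² + (-4.8541)²) = √(32.5623) ≈ 5.7063,
  v_1 = u/||u|| ≈ (0.5257, -0.8507) (||v_1|| = 1).

λ_1 = 8.8541,  λ_2 = 2.1459;  v_1 ≈ (0.5257, -0.8507)


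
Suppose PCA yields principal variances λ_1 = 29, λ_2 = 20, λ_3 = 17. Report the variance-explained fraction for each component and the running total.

Step 1 — total variance = trace(Sigma) = Σ λ_i = 29 + 20 + 17 = 66.

Step 2 — fraction explained by component i = λ_i / Σ λ:
  PC1: 29/66 = 0.4394
  PC2: 20/66 = 0.303
  PC3: 17/66 = 0.2576

Step 3 — cumulative fraction after k components = (λ_1 + ... + λ_k) / Σ λ:
  k = 1: 29/66 = 0.4394
  k = 2: (29 + 20)/66 = 49/66 = 0.7424
  k = 3: (29 + 20 + 17)/66 = 66/66 = 1

Summary (fraction, with percent):

explained: PC1 0.4394 (43.94%), PC2 0.303 (30.3%), PC3 0.2576 (25.76%);  cumulative: 0.4394, 0.7424, 1


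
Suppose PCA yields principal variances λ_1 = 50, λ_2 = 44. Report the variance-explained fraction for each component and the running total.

Step 1 — total variance = trace(Sigma) = Σ λ_i = 50 + 44 = 94.

Step 2 — fraction explained by component i = λ_i / Σ λ:
  PC1: 50/94 = 0.5319
  PC2: 44/94 = 0.4681

Step 3 — cumulative fraction after k components = (λ_1 + ... + λ_k) / Σ λ:
  k = 1: 50/94 = 0.5319
  k = 2: (50 + 44)/94 = 94/94 = 1

Summary (fraction, with percent):

explained: PC1 0.5319 (53.19%), PC2 0.4681 (46.81%);  cumulative: 0.5319, 1


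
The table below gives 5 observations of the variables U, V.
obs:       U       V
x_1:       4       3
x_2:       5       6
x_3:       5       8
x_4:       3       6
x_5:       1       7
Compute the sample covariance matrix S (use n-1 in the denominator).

Step 1 — column means:
  mean(U) = (4 + 5 + 5 + 3 + 1) / 5 = 18/5 = 3.6
  mean(V) = (3 + 6 + 8 + 6 + 7) / 5 = 30/5 = 6

Step 2 — sample covariance S[i,j] = (1/(n-1)) · Σ_k (x_{k,i} - mean_i) · (x_{k,j} - mean_j), with n-1 = 4.
  S[U,U] = ((0.4)·(0.4) + (1.4)·(1.4) + (1.4)·(1.4) + (-0.6)·(-0.6) + (-2.6)·(-2.6)) / 4 = 11.2/4 = 2.8
  S[U,V] = ((0.4)·(-3) + (1.4)·(0) + (1.4)·(2) + (-0.6)·(0) + (-2.6)·(1)) / 4 = -1/4 = -0.25
  S[V,V] = ((-3)·(-3) + (0)·(0) + (2)·(2) + (0)·(0) + (1)·(1)) / 4 = 14/4 = 3.5

S is symmetric (S[j,i] = S[i,j]). Assembling:

S = [[2.8, -0.25],
 [-0.25, 3.5]]


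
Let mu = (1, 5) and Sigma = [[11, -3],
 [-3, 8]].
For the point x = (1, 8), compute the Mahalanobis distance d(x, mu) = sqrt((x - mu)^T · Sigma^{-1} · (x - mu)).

Step 1 — centre the observation: (x - mu) = (0, 3).

Step 2 — invert Sigma. det(Sigma) = 11·8 - (-3)² = 79.
  Sigma^{-1} = (1/det) · [[d, -b], [-b, a]] = [[0.1013, 0.038],
 [0.038, 0.1392]].

Step 3 — form the quadratic (x - mu)^T · Sigma^{-1} · (x - mu):
  Sigma^{-1} · (x - mu) = (0.1139, 0.4177).
  (x - mu)^T · [Sigma^{-1} · (x - mu)] = (0)·(0.1139) + (3)·(0.4177) = 1.2532.

Step 4 — take square root: d = √(1.2532) ≈ 1.1194.

d(x, mu) = √(1.2532) ≈ 1.1194


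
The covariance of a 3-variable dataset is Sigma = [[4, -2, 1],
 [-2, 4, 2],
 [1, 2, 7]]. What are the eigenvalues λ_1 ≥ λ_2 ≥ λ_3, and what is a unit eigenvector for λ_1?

Step 1 — characteristic polynomial p(λ) = det(λI - Sigma) = λ³ - tr·λ² + c_1·λ - det, where tr = trace, c_1 = sum of the principal 2×2 minors, det = det(Sigma):
  tr = 4 + 4 + 7 = 15,
  c_1 = (4·4 - (-2)²) + (4·7 - (1)²) + (4·7 - (2)²) = 12 + 27 + 24 = 63,
  det = 4·(4·7 - (2)²) - (-2)·((-2)·7 - (2)·(1)) + (1)·((-2)·(2) - 4·(1)) = 4·(24) - (-2)·(-16) + (1)·(-8) = 56.
  So p(λ) = λ³ - 15λ² + 63λ - 56.
Step 2 — look for an integer root (rational root theorem: any rational root is an integer divisor of 56). Testing λ = 8:
  p(8) = 512 - 960 + 504 - 56 = 0  ✓
  Dividing out (λ - 8): p(λ) = (λ - 8)(λ² - 7λ + 7).
Step 3 — remaining eigenvalues from the quadratic λ² - 7λ + 7 = 0:
  Δ = 7² - 4·7 = 49 - 28 = 21,  λ = (7 ± √21)/2 = (7 ± 4.5826)/2 ≈ 5.7913 or 1.2087.
  Sorted: λ_1 = 8,  λ_2 = 5.7913,  λ_3 = 1.2087  (check: sum = 15 = tr ✓).

Step 4 — unit eigenvector for λ_1 = 8: v spans the null space of (Sigma - λ_1 I), whose rows are
  r_1 = (-4, -2, 1),  r_2 = (-2, -4, 2),  r_3 = (1, 2, -1).
  v is orthogonal to every row, so take v ∝ r_1 × r_2 = ((-2)·(2) - (1)·(-4), (1)·(-2) - (-4)·(2), (-4)·(-4) - (-2)·(-2)) = (0, 6, 12).
  Rescale (divide by 6): u = (0, 1, 2).
  ||u|| = √((0)² + (1)² + (2)²) = √(5) ≈ 2.2361,  v_1 = u/||u|| ≈ (0, 0.4472, 0.8944) (||v_1|| = 1).

λ_1 = 8,  λ_2 = 5.7913,  λ_3 = 1.2087;  v_1 ≈ (0, 0.4472, 0.8944)


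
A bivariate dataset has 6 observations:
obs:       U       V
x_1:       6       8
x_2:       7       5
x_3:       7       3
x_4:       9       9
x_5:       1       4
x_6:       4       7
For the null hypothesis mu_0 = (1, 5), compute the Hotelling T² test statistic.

Step 1 — sample mean vector:
  mean(U) = (6 + 7 + 7 + 9 + 1 + 4) / 6 = 34/6 = 5.6667
  mean(V) = (8 + 5 + 3 + 9 + 4 + 7) / 6 = 36/6 = 6
  x̄ = (5.6667, 6),  deviation x̄ - mu_0 = (5.6667, 6) - (1, 5) = (4.6667, 1).

Step 2 — sample covariance matrix, S[i,j] = (1/(n-1)) · Σ_k (x_{k,i} - mean_i) · (x_{k,j} - mean_j), divisor n-1 = 5:
  S[U,U] = ((0.3333)·(0.3333) + (1.3333)·(1.3333) + (1.3333)·(1.3333) + (3.3333)·(3.3333) + (-4.6667)·(-4.6667) + (-1.6667)·(-1.6667)) / 5 = 39.3333/5 = 7.8667
  S[U,V] = ((0.3333)·(2) + (1.3333)·(-1) + (1.3333)·(-3) + (3.3333)·(3) + (-4.6667)·(-2) + (-1.6667)·(1)) / 5 = 13/5 = 2.6
  S[V,V] = ((2)·(2) + (-1)·(-1) + (-3)·(-3) + (3)·(3) + (-2)·(-2) + (1)·(1)) / 5 = 28/5 = 5.6
  S = [[7.8667, 2.6],
 [2.6, 5.6]].

Step 3 — invert S. det(S) = 7.8667·5.6 - (2.6)² = 37.2933.
  S^{-1} = (1/det) · [[d, -b], [-b, a]] = [[0.1502, -0.0697],
 [-0.0697, 0.2109]].

Step 4 — quadratic form (x̄ - mu_0)^T · S^{-1} · (x̄ - mu_0):
  S^{-1} · (x̄ - mu_0) = (0.631, -0.1144),
  (x̄ - mu_0)^T · [...] = (4.6667)·(0.631) + (1)·(-0.1144) = 2.8304.

Step 5 — scale by n: T² = 6 · 2.8304 = 16.9825.

T² ≈ 16.9825


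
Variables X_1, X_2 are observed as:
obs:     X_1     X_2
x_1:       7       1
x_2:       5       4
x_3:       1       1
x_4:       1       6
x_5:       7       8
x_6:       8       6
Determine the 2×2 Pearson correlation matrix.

Step 1 — column means:
  mean(X_1) = (7 + 5 + 1 + 1 + 7 + 8) / 6 = 29/6 = 4.8333
  mean(X_2) = (1 + 4 + 1 + 6 + 8 + 6) / 6 = 26/6 = 4.3333

Step 2 — sample variances and covariances s[i,j] = (1/(n-1)) · Σ_k (x_{k,i} - mean_i) · (x_{k,j} - mean_j), with n-1 = 5:
  s[X_1,X_1] = ((2.1667)·(2.1667) + (0.1667)·(0.1667) + (-3.8333)·(-3.8333) + (-3.8333)·(-3.8333) + (2.1667)·(2.1667) + (3.1667)·(3.1667)) / 5 = 48.8333/5 = 9.7667
  s[X_1,X_2] = ((2.1667)·(-3.3333) + (0.1667)·(-0.3333) + (-3.8333)·(-3.3333) + (-3.8333)·(1.6667) + (2.1667)·(3.6667) + (3.1667)·(1.6667)) / 5 = 12.3333/5 = 2.4667
  s[X_2,X_2] = ((-3.3333)·(-3.3333) + (-0.3333)·(-0.3333) + (-3.3333)·(-3.3333) + (1.6667)·(1.6667) + (3.6667)·(3.6667) + (1.6667)·(1.6667)) / 5 = 41.3333/5 = 8.2667
  Sample standard deviations s_i = √(s[i,i]):
  s(X_1) = √(9.7667) = 3.1252
  s(X_2) = √(8.2667) = 2.8752

Step 3 — r_{ij} = s_{ij} / (s_i · s_j):
  r[X_1,X_1] = 1 (diagonal).
  r[X_1,X_2] = 2.4667 / (3.1252 · 2.8752) = 2.4667 / 8.9854 = 0.2745
  r[X_2,X_2] = 1 (diagonal).

R is symmetric with unit diagonal. Assembling:

R = [[1, 0.2745],
 [0.2745, 1]]


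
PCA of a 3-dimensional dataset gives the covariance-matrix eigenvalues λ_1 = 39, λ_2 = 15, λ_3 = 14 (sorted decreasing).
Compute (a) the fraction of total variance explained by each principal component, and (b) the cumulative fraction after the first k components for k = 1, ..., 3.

Step 1 — total variance = trace(Sigma) = Σ λ_i = 39 + 15 + 14 = 68.

Step 2 — fraction explained by component i = λ_i / Σ λ:
  PC1: 39/68 = 0.5735
  PC2: 15/68 = 0.2206
  PC3: 14/68 = 0.2059

Step 3 — cumulative fraction after k components = (λ_1 + ... + λ_k) / Σ λ:
  k = 1: 39/68 = 0.5735
  k = 2: (39 + 15)/68 = 54/68 = 0.7941
  k = 3: (39 + 15 + 14)/68 = 68/68 = 1

Summary (fraction, with percent):

explained: PC1 0.5735 (57.35%), PC2 0.2206 (22.06%), PC3 0.2059 (20.59%);  cumulative: 0.5735, 0.7941, 1


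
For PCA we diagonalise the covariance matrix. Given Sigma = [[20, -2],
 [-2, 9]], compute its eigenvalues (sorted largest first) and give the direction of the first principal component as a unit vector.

Step 1 — characteristic polynomial of 2×2 Sigma:
  det(Sigma - λI) = λ² - trace · λ + det = 0.
  trace = 20 + 9 = 29, det = 20·9 - (-2)² = 176.
Step 2 — discriminant:
  Δ = trace² - 4·det = 841 - 704 = 137.
Step 3 — eigenvalues:
  λ = (trace ± √Δ)/2 = (29 ± 11.7047)/2,
  λ_1 = 20.3523,  λ_2 = 8.6477.

Step 4 — unit eigenvector for λ_1: solve (Sigma - λ_1 I)v = 0. First row:
  (20 - 20.3523)·v_x + (-2)·v_y = 0, i.e. (-0.3523)·v_x + (-2)·v_y = 0,
  so v ∝ (b, λ_1 - a) = (-2, 0.3523); multiply by -1 so the first entry is positive: u = (2, -0.3523).
  ||u|| = √((2)² + (-0.3523)²) = √(4.1242) ≈ 2.0308,
  v_1 = u/||u|| ≈ (0.9848, -0.1735) (||v_1|| = 1).

λ_1 = 20.3523,  λ_2 = 8.6477;  v_1 ≈ (0.9848, -0.1735)


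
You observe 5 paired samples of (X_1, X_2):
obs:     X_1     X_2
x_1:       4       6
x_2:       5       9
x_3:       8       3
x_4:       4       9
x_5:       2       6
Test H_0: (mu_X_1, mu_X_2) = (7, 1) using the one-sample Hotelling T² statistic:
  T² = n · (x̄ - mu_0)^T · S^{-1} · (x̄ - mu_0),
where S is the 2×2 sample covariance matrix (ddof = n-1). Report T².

Step 1 — sample mean vector:
  mean(X_1) = (4 + 5 + 8 + 4 + 2) / 5 = 23/5 = 4.6
  mean(X_2) = (6 + 9 + 3 + 9 + 6) / 5 = 33/5 = 6.6
  x̄ = (4.6, 6.6),  deviation x̄ - mu_0 = (4.6, 6.6) - (7, 1) = (-2.4, 5.6).

Step 2 — sample covariance matrix, S[i,j] = (1/(n-1)) · Σ_k (x_{k,i} - mean_i) · (x_{k,j} - mean_j), divisor n-1 = 4:
  S[X_1,X_1] = ((-0.6)·(-0.6) + (0.4)·(0.4) + (3.4)·(3.4) + (-0.6)·(-0.6) + (-2.6)·(-2.6)) / 4 = 19.2/4 = 4.8
  S[X_1,X_2] = ((-0.6)·(-0.6) + (0.4)·(2.4) + (3.4)·(-3.6) + (-0.6)·(2.4) + (-2.6)·(-0.6)) / 4 = -10.8/4 = -2.7
  S[X_2,X_2] = ((-0.6)·(-0.6) + (2.4)·(2.4) + (-3.6)·(-3.6) + (2.4)·(2.4) + (-0.6)·(-0.6)) / 4 = 25.2/4 = 6.3
  S = [[4.8, -2.7],
 [-2.7, 6.3]].

Step 3 — invert S. det(S) = 4.8·6.3 - (-2.7)² = 22.95.
  S^{-1} = (1/det) · [[d, -b], [-b, a]] = [[0.2745, 0.1176],
 [0.1176, 0.2092]].

Step 4 — quadratic form (x̄ - mu_0)^T · S^{-1} · (x̄ - mu_0):
  S^{-1} · (x̄ - mu_0) = (0, 0.8889),
  (x̄ - mu_0)^T · [...] = (-2.4)·(0) + (5.6)·(0.8889) = 4.9778.

Step 5 — scale by n: T² = 5 · 4.9778 = 24.8889.

T² ≈ 24.8889


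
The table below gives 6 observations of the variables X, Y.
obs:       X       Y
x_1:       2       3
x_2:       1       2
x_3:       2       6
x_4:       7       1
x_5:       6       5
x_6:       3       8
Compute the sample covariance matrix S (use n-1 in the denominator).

Step 1 — column means:
  mean(X) = (2 + 1 + 2 + 7 + 6 + 3) / 6 = 21/6 = 3.5
  mean(Y) = (3 + 2 + 6 + 1 + 5 + 8) / 6 = 25/6 = 4.1667

Step 2 — sample covariance S[i,j] = (1/(n-1)) · Σ_k (x_{k,i} - mean_i) · (x_{k,j} - mean_j), with n-1 = 5.
  S[X,X] = ((-1.5)·(-1.5) + (-2.5)·(-2.5) + (-1.5)·(-1.5) + (3.5)·(3.5) + (2.5)·(2.5) + (-0.5)·(-0.5)) / 5 = 29.5/5 = 5.9
  S[X,Y] = ((-1.5)·(-1.1667) + (-2.5)·(-2.1667) + (-1.5)·(1.8333) + (3.5)·(-3.1667) + (2.5)·(0.8333) + (-0.5)·(3.8333)) / 5 = -6.5/5 = -1.3
  S[Y,Y] = ((-1.1667)·(-1.1667) + (-2.1667)·(-2.1667) + (1.8333)·(1.8333) + (-3.1667)·(-3.1667) + (0.8333)·(0.8333) + (3.8333)·(3.8333)) / 5 = 34.8333/5 = 6.9667

S is symmetric (S[j,i] = S[i,j]). Assembling:

S = [[5.9, -1.3],
 [-1.3, 6.9667]]


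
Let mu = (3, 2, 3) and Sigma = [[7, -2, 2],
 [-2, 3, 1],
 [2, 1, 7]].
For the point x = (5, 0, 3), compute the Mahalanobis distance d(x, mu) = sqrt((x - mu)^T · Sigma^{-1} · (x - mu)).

Step 1 — centre the observation: (x - mu) = (2, -2, 0).

Step 2 — invert Sigma (cofactor / det for 3×3, or solve directly):
  Sigma^{-1} = [[0.2174, 0.1739, -0.087],
 [0.1739, 0.4891, -0.1196],
 [-0.087, -0.1196, 0.1848]].

Step 3 — form the quadratic (x - mu)^T · Sigma^{-1} · (x - mu):
  Sigma^{-1} · (x - mu) = (0.087, -0.6304, 0.0652).
  (x - mu)^T · [Sigma^{-1} · (x - mu)] = (2)·(0.087) + (-2)·(-0.6304) + (0)·(0.0652) = 1.4348.

Step 4 — take square root: d = √(1.4348) ≈ 1.1978.

d(x, mu) = √(1.4348) ≈ 1.1978


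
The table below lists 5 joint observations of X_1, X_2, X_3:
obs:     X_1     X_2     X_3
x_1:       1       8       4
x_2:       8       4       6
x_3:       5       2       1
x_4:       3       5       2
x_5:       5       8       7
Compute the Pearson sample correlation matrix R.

Step 1 — column means:
  mean(X_1) = (1 + 8 + 5 + 3 + 5) / 5 = 22/5 = 4.4
  mean(X_2) = (8 + 4 + 2 + 5 + 8) / 5 = 27/5 = 5.4
  mean(X_3) = (4 + 6 + 1 + 2 + 7) / 5 = 20/5 = 4

Step 2 — sample variances and covariances s[i,j] = (1/(n-1)) · Σ_k (x_{k,i} - mean_i) · (x_{k,j} - mean_j), with n-1 = 4:
  s[X_1,X_1] = ((-3.4)·(-3.4) + (3.6)·(3.6) + (0.6)·(0.6) + (-1.4)·(-1.4) + (0.6)·(0.6)) / 4 = 27.2/4 = 6.8
  s[X_1,X_2] = ((-3.4)·(2.6) + (3.6)·(-1.4) + (0.6)·(-3.4) + (-1.4)·(-0.4) + (0.6)·(2.6)) / 4 = -13.8/4 = -3.45
  s[X_1,X_3] = ((-3.4)·(0) + (3.6)·(2) + (0.6)·(-3) + (-1.4)·(-2) + (0.6)·(3)) / 4 = 10/4 = 2.5
  s[X_2,X_2] = ((2.6)·(2.6) + (-1.4)·(-1.4) + (-3.4)·(-3.4) + (-0.4)·(-0.4) + (2.6)·(2.6)) / 4 = 27.2/4 = 6.8
  s[X_2,X_3] = ((2.6)·(0) + (-1.4)·(2) + (-3.4)·(-3) + (-0.4)·(-2) + (2.6)·(3)) / 4 = 16/4 = 4
  s[X_3,X_3] = ((0)·(0) + (2)·(2) + (-3)·(-3) + (-2)·(-2) + (3)·(3)) / 4 = 26/4 = 6.5
  Sample standard deviations s_i = √(s[i,i]):
  s(X_1) = √(6.8) = 2.6077
  s(X_2) = √(6.8) = 2.6077
  s(X_3) = √(6.5) = 2.5495

Step 3 — r_{ij} = s_{ij} / (s_i · s_j):
  r[X_1,X_1] = 1 (diagonal).
  r[X_1,X_2] = -3.45 / (2.6077 · 2.6077) = -3.45 / 6.8 = -0.5074
  r[X_1,X_3] = 2.5 / (2.6077 · 2.5495) = 2.5 / 6.6483 = 0.376
  r[X_2,X_2] = 1 (diagonal).
  r[X_2,X_3] = 4 / (2.6077 · 2.5495) = 4 / 6.6483 = 0.6017
  r[X_3,X_3] = 1 (diagonal).

R is symmetric with unit diagonal. Assembling:

R = [[1, -0.5074, 0.376],
 [-0.5074, 1, 0.6017],
 [0.376, 0.6017, 1]]


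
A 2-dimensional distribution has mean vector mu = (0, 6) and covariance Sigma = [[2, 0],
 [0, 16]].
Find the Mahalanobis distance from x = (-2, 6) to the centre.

Step 1 — centre the observation: (x - mu) = (-2, 0).

Step 2 — invert Sigma. det(Sigma) = 2·16 - (0)² = 32.
  Sigma^{-1} = (1/det) · [[d, -b], [-b, a]] = [[0.5, 0],
 [0, 0.0625]].

Step 3 — form the quadratic (x - mu)^T · Sigma^{-1} · (x - mu):
  Sigma^{-1} · (x - mu) = (-1, 0).
  (x - mu)^T · [Sigma^{-1} · (x - mu)] = (-2)·(-1) + (0)·(0) = 2.

Step 4 — take square root: d = √(2) ≈ 1.4142.

d(x, mu) = √(2) ≈ 1.4142


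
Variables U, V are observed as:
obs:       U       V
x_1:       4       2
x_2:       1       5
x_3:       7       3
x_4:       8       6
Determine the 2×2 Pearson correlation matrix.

Step 1 — column means:
  mean(U) = (4 + 1 + 7 + 8) / 4 = 20/4 = 5
  mean(V) = (2 + 5 + 3 + 6) / 4 = 16/4 = 4

Step 2 — sample variances and covariances s[i,j] = (1/(n-1)) · Σ_k (x_{k,i} - mean_i) · (x_{k,j} - mean_j), with n-1 = 3:
  s[U,U] = ((-1)·(-1) + (-4)·(-4) + (2)·(2) + (3)·(3)) / 3 = 30/3 = 10
  s[U,V] = ((-1)·(-2) + (-4)·(1) + (2)·(-1) + (3)·(2)) / 3 = 2/3 = 0.6667
  s[V,V] = ((-2)·(-2) + (1)·(1) + (-1)·(-1) + (2)·(2)) / 3 = 10/3 = 3.3333
  Sample standard deviations s_i = √(s[i,i]):
  s(U) = √(10) = 3.1623
  s(V) = √(3.3333) = 1.8257

Step 3 — r_{ij} = s_{ij} / (s_i · s_j):
  r[U,U] = 1 (diagonal).
  r[U,V] = 0.6667 / (3.1623 · 1.8257) = 0.6667 / 5.7735 = 0.1155
  r[V,V] = 1 (diagonal).

R is symmetric with unit diagonal. Assembling:

R = [[1, 0.1155],
 [0.1155, 1]]


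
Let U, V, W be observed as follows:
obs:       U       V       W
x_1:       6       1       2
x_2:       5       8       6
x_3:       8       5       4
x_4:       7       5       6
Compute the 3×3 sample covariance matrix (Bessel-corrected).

Step 1 — column means:
  mean(U) = (6 + 5 + 8 + 7) / 4 = 26/4 = 6.5
  mean(V) = (1 + 8 + 5 + 5) / 4 = 19/4 = 4.75
  mean(W) = (2 + 6 + 4 + 6) / 4 = 18/4 = 4.5

Step 2 — sample covariance S[i,j] = (1/(n-1)) · Σ_k (x_{k,i} - mean_i) · (x_{k,j} - mean_j), with n-1 = 3.
  S[U,U] = ((-0.5)·(-0.5) + (-1.5)·(-1.5) + (1.5)·(1.5) + (0.5)·(0.5)) / 3 = 5/3 = 1.6667
  S[U,V] = ((-0.5)·(-3.75) + (-1.5)·(3.25) + (1.5)·(0.25) + (0.5)·(0.25)) / 3 = -2.5/3 = -0.8333
  S[U,W] = ((-0.5)·(-2.5) + (-1.5)·(1.5) + (1.5)·(-0.5) + (0.5)·(1.5)) / 3 = -1/3 = -0.3333
  S[V,V] = ((-3.75)·(-3.75) + (3.25)·(3.25) + (0.25)·(0.25) + (0.25)·(0.25)) / 3 = 24.75/3 = 8.25
  S[V,W] = ((-3.75)·(-2.5) + (3.25)·(1.5) + (0.25)·(-0.5) + (0.25)·(1.5)) / 3 = 14.5/3 = 4.8333
  S[W,W] = ((-2.5)·(-2.5) + (1.5)·(1.5) + (-0.5)·(-0.5) + (1.5)·(1.5)) / 3 = 11/3 = 3.6667

S is symmetric (S[j,i] = S[i,j]). Assembling:

S = [[1.6667, -0.8333, -0.3333],
 [-0.8333, 8.25, 4.8333],
 [-0.3333, 4.8333, 3.6667]]


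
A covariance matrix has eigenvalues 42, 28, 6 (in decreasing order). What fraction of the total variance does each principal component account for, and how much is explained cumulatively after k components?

Step 1 — total variance = trace(Sigma) = Σ λ_i = 42 + 28 + 6 = 76.

Step 2 — fraction explained by component i = λ_i / Σ λ:
  PC1: 42/76 = 0.5526
  PC2: 28/76 = 0.3684
  PC3: 6/76 = 0.0789

Step 3 — cumulative fraction after k components = (λ_1 + ... + λ_k) / Σ λ:
  k = 1: 42/76 = 0.5526
  k = 2: (42 + 28)/76 = 70/76 = 0.9211
  k = 3: (42 + 28 + 6)/76 = 76/76 = 1

Summary (fraction, with percent):

explained: PC1 0.5526 (55.26%), PC2 0.3684 (36.84%), PC3 0.0789 (7.89%);  cumulative: 0.5526, 0.9211, 1


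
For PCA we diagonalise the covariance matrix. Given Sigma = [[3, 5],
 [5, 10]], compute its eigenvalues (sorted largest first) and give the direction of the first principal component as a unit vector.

Step 1 — characteristic polynomial of 2×2 Sigma:
  det(Sigma - λI) = λ² - trace · λ + det = 0.
  trace = 3 + 10 = 13, det = 3·10 - (5)² = 5.
Step 2 — discriminant:
  Δ = trace² - 4·det = 169 - 20 = 149.
Step 3 — eigenvalues:
  λ = (trace ± √Δ)/2 = (13 ± 12.2066)/2,
  λ_1 = 12.6033,  λ_2 = 0.3967.

Step 4 — unit eigenvector for λ_1: solve (Sigma - λ_1 I)v = 0. First row:
  (3 - 12.6033)·v_x + (5)·v_y = 0, i.e. (-9.6033)·v_x + (5)·v_y = 0,
  so v ∝ (b, λ_1 - a) = (5, 9.6033) = u.
  ||u|| = √((5)² + (9.6033)²) = √(117.2229) ≈ 10.827,
  v_1 = u/||u|| ≈ (0.4618, 0.887) (||v_1|| = 1).

λ_1 = 12.6033,  λ_2 = 0.3967;  v_1 ≈ (0.4618, 0.887)


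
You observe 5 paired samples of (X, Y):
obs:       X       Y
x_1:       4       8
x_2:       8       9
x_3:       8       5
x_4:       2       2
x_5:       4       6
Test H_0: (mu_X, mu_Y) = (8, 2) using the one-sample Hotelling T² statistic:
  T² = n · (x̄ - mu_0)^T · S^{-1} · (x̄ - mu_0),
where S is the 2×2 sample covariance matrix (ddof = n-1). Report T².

Step 1 — sample mean vector:
  mean(X) = (4 + 8 + 8 + 2 + 4) / 5 = 26/5 = 5.2
  mean(Y) = (8 + 9 + 5 + 2 + 6) / 5 = 30/5 = 6
  x̄ = (5.2, 6),  deviation x̄ - mu_0 = (5.2, 6) - (8, 2) = (-2.8, 4).

Step 2 — sample covariance matrix, S[i,j] = (1/(n-1)) · Σ_k (x_{k,i} - mean_i) · (x_{k,j} - mean_j), divisor n-1 = 4:
  S[X,X] = ((-1.2)·(-1.2) + (2.8)·(2.8) + (2.8)·(2.8) + (-3.2)·(-3.2) + (-1.2)·(-1.2)) / 4 = 28.8/4 = 7.2
  S[X,Y] = ((-1.2)·(2) + (2.8)·(3) + (2.8)·(-1) + (-3.2)·(-4) + (-1.2)·(0)) / 4 = 16/4 = 4
  S[Y,Y] = ((2)·(2) + (3)·(3) + (-1)·(-1) + (-4)·(-4) + (0)·(0)) / 4 = 30/4 = 7.5
  S = [[7.2, 4],
 [4, 7.5]].

Step 3 — invert S. det(S) = 7.2·7.5 - (4)² = 38.
  S^{-1} = (1/det) · [[d, -b], [-b, a]] = [[0.1974, -0.1053],
 [-0.1053, 0.1895]].

Step 4 — quadratic form (x̄ - mu_0)^T · S^{-1} · (x̄ - mu_0):
  S^{-1} · (x̄ - mu_0) = (-0.9737, 1.0526),
  (x̄ - mu_0)^T · [...] = (-2.8)·(-0.9737) + (4)·(1.0526) = 6.9368.

Step 5 — scale by n: T² = 5 · 6.9368 = 34.6842.

T² ≈ 34.6842


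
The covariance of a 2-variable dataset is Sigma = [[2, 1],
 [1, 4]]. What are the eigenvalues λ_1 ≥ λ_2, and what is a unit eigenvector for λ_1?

Step 1 — characteristic polynomial of 2×2 Sigma:
  det(Sigma - λI) = λ² - trace · λ + det = 0.
  trace = 2 + 4 = 6, det = 2·4 - (1)² = 7.
Step 2 — discriminant:
  Δ = trace² - 4·det = 36 - 28 = 8.
Step 3 — eigenvalues:
  λ = (trace ± √Δ)/2 = (6 ± 2.8284)/2,
  λ_1 = 4.4142,  λ_2 = 1.5858.

Step 4 — unit eigenvector for λ_1: solve (Sigma - λ_1 I)v = 0. First row:
  (2 - 4.4142)·v_x + (1)·v_y = 0, i.e. (-2.4142)·v_x + (1)·v_y = 0,
  so v ∝ (b, λ_1 - a) = (1, 2.4142) = u.
  ||u|| = √((1)² + (2.4142)²) = √(6.8284) ≈ 2.6131,
  v_1 = u/||u|| ≈ (0.3827, 0.9239) (||v_1|| = 1).

λ_1 = 4.4142,  λ_2 = 1.5858;  v_1 ≈ (0.3827, 0.9239)
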